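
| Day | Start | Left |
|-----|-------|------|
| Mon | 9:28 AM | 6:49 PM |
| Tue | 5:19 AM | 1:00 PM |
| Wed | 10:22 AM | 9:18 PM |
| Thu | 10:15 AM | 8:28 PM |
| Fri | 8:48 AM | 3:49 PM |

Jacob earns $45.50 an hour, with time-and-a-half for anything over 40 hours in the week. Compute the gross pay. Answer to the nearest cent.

$2174.90

Mon: 9:28 AM–6:49 PM = 9 h 21 min
Tue: 5:19 AM–1:00 PM = 7 h 41 min
Wed: 10:22 AM–9:18 PM = 10 h 56 min
Thu: 10:15 AM–8:28 PM = 10 h 13 min
Fri: 8:48 AM–3:49 PM = 7 h 1 min
Total worked: 45 h 12 min = 2712 min.
Regular 40 h 0 min = 2400 min at $45.50/h; overtime 5 h 12 min = 312 min at $68.25/h.
Pay = (2400 × $45.50 + 312 × $68.25) ÷ 60 = $2174.90.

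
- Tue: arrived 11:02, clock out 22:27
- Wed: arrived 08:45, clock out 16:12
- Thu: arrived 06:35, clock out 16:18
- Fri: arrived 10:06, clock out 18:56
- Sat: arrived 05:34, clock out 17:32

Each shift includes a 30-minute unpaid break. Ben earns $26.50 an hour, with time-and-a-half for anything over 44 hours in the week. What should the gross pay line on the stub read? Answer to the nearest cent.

Tue: 11:02–22:27 = 11 h 25 min; less 30 min break → 10 h 55 min
Wed: 08:45–16:12 = 7 h 27 min; less 30 min break → 6 h 57 min
Thu: 06:35–16:18 = 9 h 43 min; less 30 min break → 9 h 13 min
Fri: 10:06–18:56 = 8 h 50 min; less 30 min break → 8 h 20 min
Sat: 05:34–17:32 = 11 h 58 min; less 30 min break → 11 h 28 min
Total worked: 46 h 53 min = 2813 min.
Regular 44 h 0 min = 2640 min at $26.50/h; overtime 2 h 53 min = 173 min at $39.75/h.
Pay = (2640 × $26.50 + 173 × $39.75) ÷ 60 = $1280.61.

$1280.61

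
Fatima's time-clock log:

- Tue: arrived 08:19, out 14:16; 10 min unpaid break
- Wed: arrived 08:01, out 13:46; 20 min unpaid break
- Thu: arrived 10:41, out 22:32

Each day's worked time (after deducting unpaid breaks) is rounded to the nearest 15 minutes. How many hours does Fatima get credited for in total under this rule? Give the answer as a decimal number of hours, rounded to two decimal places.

23.00 hours

Tue: 08:19–14:16 = 5 h 57 min − 10 min = 5 h 47 min → rounds to 5 h 45 min
Wed: 08:01–13:46 = 5 h 45 min − 20 min = 5 h 25 min → rounds to 5 h 30 min
Thu: 10:41–22:32 = 11 h 51 min → rounds to 11 h 45 min
Total credited: 23 h 0 min.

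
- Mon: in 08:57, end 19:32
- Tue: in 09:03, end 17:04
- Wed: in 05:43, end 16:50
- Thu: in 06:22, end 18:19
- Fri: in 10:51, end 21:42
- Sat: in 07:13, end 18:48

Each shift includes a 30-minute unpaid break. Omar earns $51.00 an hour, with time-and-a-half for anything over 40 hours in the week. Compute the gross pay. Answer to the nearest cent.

$3654.15

Mon: 08:57–19:32 = 10 h 35 min; less 30 min break → 10 h 5 min
Tue: 09:03–17:04 = 8 h 1 min; less 30 min break → 7 h 31 min
Wed: 05:43–16:50 = 11 h 7 min; less 30 min break → 10 h 37 min
Thu: 06:22–18:19 = 11 h 57 min; less 30 min break → 11 h 27 min
Fri: 10:51–21:42 = 10 h 51 min; less 30 min break → 10 h 21 min
Sat: 07:13–18:48 = 11 h 35 min; less 30 min break → 11 h 5 min
Total worked: 61 h 6 min = 3666 min.
Regular 40 h 0 min = 2400 min at $51.00/h; overtime 21 h 6 min = 1266 min at $76.50/h.
Pay = (2400 × $51.00 + 1266 × $76.50) ÷ 60 = $3654.15.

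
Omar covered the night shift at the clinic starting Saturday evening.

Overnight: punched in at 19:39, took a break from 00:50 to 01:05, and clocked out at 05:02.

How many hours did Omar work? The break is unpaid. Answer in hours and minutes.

Overnight: 19:39 → midnight = 4 h 21 min; midnight → 05:02 = 5 h 2 min; span 9 h 23 min; less 15 min break → 9 h 8 min

9 h 8 min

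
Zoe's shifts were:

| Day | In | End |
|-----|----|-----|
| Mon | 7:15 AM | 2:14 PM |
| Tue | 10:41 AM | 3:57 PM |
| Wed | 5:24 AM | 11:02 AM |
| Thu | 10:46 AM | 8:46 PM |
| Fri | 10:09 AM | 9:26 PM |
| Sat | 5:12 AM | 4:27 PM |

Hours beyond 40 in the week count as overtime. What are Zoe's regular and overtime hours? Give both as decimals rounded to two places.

Mon: 7:15 AM–2:14 PM = 6 h 59 min
Tue: 10:41 AM–3:57 PM = 5 h 16 min
Wed: 5:24 AM–11:02 AM = 5 h 38 min
Thu: 10:46 AM–8:46 PM = 10 h 0 min
Fri: 10:09 AM–9:26 PM = 11 h 17 min
Sat: 5:12 AM–4:27 PM = 11 h 15 min
Total worked: 50 h 25 min = 50.42 h.
Threshold 40 h → overtime 10 h 25 min, regular 40 h 0 min.

Regular 40.00 hours, overtime 10.42 hours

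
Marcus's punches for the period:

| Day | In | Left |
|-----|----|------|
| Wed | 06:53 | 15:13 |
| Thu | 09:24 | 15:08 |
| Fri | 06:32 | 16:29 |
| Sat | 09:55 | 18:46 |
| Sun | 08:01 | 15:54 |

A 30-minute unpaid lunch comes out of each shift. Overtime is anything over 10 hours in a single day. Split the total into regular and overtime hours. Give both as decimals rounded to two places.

Wed: 06:53–15:13 = 8 h 20 min; less 30 min break → 7 h 50 min
Thu: 09:24–15:08 = 5 h 44 min; less 30 min break → 5 h 14 min
Fri: 06:32–16:29 = 9 h 57 min; less 30 min break → 9 h 27 min
Sat: 09:55–18:46 = 8 h 51 min; less 30 min break → 8 h 21 min
Sun: 08:01–15:54 = 7 h 53 min; less 30 min break → 7 h 23 min
Wed reg 7 h 50 min / OT 0 h 0 min; Thu reg 5 h 14 min / OT 0 h 0 min; Fri reg 9 h 27 min / OT 0 h 0 min; Sat reg 8 h 21 min / OT 0 h 0 min; Sun reg 7 h 23 min / OT 0 h 0 min.
Totals: regular 38 h 15 min, overtime 0 h 0 min.

Regular 38.25 hours, overtime 0.00 hours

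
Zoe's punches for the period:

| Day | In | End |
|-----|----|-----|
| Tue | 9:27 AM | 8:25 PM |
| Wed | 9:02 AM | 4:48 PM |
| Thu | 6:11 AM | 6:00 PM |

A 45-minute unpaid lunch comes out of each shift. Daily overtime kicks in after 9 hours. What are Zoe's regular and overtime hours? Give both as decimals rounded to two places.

Tue: 9:27 AM–8:25 PM = 10 h 58 min; less 45 min break → 10 h 13 min
Wed: 9:02 AM–4:48 PM = 7 h 46 min; less 45 min break → 7 h 1 min
Thu: 6:11 AM–6:00 PM = 11 h 49 min; less 45 min break → 11 h 4 min
Tue reg 9 h 0 min / OT 1 h 13 min; Wed reg 7 h 1 min / OT 0 h 0 min; Thu reg 9 h 0 min / OT 2 h 4 min.
Totals: regular 25 h 1 min, overtime 3 h 17 min.

Regular 25.02 hours, overtime 3.28 hours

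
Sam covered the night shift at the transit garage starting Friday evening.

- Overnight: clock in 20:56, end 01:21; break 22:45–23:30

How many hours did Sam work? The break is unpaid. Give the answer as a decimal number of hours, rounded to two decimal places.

3.67 hours

Overnight: 20:56 → midnight = 3 h 4 min; midnight → 01:21 = 1 h 21 min; span 4 h 25 min; less 45 min break → 3 h 40 min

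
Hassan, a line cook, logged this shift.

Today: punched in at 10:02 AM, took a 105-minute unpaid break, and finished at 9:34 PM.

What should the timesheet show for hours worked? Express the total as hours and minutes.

9 h 47 min

Today: 10:02 AM–9:34 PM = 11 h 32 min; less 105 min break → 9 h 47 min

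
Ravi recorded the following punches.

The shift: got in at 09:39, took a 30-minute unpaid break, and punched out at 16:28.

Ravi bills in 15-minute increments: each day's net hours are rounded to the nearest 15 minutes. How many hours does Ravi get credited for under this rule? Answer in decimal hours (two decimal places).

The shift: 09:39–16:28 = 6 h 49 min − 30 min = 6 h 19 min → rounds to 6 h 15 min

6.25 hours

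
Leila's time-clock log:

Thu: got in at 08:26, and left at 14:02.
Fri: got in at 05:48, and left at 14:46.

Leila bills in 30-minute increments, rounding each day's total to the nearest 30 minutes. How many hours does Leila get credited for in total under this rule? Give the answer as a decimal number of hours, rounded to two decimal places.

Thu: 08:26–14:02 = 5 h 36 min → rounds to 5 h 30 min
Fri: 05:48–14:46 = 8 h 58 min → rounds to 9 h 0 min
Total credited: 14 h 30 min.

14.50 hours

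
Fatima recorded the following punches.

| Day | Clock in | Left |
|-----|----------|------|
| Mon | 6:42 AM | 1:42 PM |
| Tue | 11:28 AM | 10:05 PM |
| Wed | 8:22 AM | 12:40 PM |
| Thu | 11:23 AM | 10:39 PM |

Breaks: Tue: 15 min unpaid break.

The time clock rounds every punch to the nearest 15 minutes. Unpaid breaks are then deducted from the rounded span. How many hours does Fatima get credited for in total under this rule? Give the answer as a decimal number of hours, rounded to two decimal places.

Mon: in 6:42 AM→6:45 AM, out 1:42 PM→1:45 PM; 7 h 0 min
Tue: in 11:28 AM→11:30 AM, out 10:05 PM→10:00 PM; 10 h 30 min − 15 min = 10 h 15 min
Wed: in 8:22 AM→8:15 AM, out 12:40 PM→12:45 PM; 4 h 30 min
Thu: in 11:23 AM→11:30 AM, out 10:39 PM→10:45 PM; 11 h 15 min
Total credited: 33 h 0 min.

33.00 hours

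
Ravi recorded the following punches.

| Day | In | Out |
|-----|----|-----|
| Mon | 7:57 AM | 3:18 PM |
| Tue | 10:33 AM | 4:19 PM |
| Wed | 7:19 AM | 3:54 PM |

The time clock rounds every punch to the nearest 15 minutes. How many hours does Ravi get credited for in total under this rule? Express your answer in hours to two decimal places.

Mon: in 7:57 AM→8:00 AM, out 3:18 PM→3:15 PM; 7 h 15 min
Tue: in 10:33 AM→10:30 AM, out 4:19 PM→4:15 PM; 5 h 45 min
Wed: in 7:19 AM→7:15 AM, out 3:54 PM→4:00 PM; 8 h 45 min
Total credited: 21 h 45 min.

21.75 hours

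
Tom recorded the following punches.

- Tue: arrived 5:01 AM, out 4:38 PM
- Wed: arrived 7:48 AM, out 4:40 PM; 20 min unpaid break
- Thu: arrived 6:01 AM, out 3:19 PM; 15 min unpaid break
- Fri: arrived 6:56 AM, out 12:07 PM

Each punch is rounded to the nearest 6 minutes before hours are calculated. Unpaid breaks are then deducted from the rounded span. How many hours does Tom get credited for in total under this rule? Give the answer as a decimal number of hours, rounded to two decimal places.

Tue: in 5:01 AM→5:00 AM, out 4:38 PM→4:36 PM; 11 h 36 min
Wed: in 7:48 AM→7:48 AM, out 4:40 PM→4:42 PM; 8 h 54 min − 20 min = 8 h 34 min
Thu: in 6:01 AM→6:00 AM, out 3:19 PM→3:18 PM; 9 h 18 min − 15 min = 9 h 3 min
Fri: in 6:56 AM→6:54 AM, out 12:07 PM→12:06 PM; 5 h 12 min
Total credited: 34 h 25 min.

34.42 hours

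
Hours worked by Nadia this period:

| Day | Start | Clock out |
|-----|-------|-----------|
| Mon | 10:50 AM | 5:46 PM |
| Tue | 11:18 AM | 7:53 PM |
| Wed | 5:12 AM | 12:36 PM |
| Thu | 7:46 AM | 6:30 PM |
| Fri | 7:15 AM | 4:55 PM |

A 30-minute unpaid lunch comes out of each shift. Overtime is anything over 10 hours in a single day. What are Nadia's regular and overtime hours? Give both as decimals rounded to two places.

Mon: 10:50 AM–5:46 PM = 6 h 56 min; less 30 min break → 6 h 26 min
Tue: 11:18 AM–7:53 PM = 8 h 35 min; less 30 min break → 8 h 5 min
Wed: 5:12 AM–12:36 PM = 7 h 24 min; less 30 min break → 6 h 54 min
Thu: 7:46 AM–6:30 PM = 10 h 44 min; less 30 min break → 10 h 14 min
Fri: 7:15 AM–4:55 PM = 9 h 40 min; less 30 min break → 9 h 10 min
Mon reg 6 h 26 min / OT 0 h 0 min; Tue reg 8 h 5 min / OT 0 h 0 min; Wed reg 6 h 54 min / OT 0 h 0 min; Thu reg 10 h 0 min / OT 0 h 14 min; Fri reg 9 h 10 min / OT 0 h 0 min.
Totals: regular 40 h 35 min, overtime 0 h 14 min.

Regular 40.58 hours, overtime 0.23 hours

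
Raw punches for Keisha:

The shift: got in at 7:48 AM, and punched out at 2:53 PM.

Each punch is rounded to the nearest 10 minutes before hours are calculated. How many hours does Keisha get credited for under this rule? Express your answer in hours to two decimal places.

7.00 hours

The shift: in 7:48 AM→7:50 AM, out 2:53 PM→2:50 PM; 7 h 0 min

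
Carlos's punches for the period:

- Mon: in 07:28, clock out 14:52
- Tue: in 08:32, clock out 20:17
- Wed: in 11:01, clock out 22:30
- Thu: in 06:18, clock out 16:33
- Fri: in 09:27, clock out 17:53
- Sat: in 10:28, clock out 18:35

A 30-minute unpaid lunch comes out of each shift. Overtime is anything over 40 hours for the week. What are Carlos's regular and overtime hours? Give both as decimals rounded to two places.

Mon: 07:28–14:52 = 7 h 24 min; less 30 min break → 6 h 54 min
Tue: 08:32–20:17 = 11 h 45 min; less 30 min break → 11 h 15 min
Wed: 11:01–22:30 = 11 h 29 min; less 30 min break → 10 h 59 min
Thu: 06:18–16:33 = 10 h 15 min; less 30 min break → 9 h 45 min
Fri: 09:27–17:53 = 8 h 26 min; less 30 min break → 7 h 56 min
Sat: 10:28–18:35 = 8 h 7 min; less 30 min break → 7 h 37 min
Total worked: 54 h 26 min = 54.43 h.
Threshold 40 h → overtime 14 h 26 min, regular 40 h 0 min.

Regular 40.00 hours, overtime 14.43 hours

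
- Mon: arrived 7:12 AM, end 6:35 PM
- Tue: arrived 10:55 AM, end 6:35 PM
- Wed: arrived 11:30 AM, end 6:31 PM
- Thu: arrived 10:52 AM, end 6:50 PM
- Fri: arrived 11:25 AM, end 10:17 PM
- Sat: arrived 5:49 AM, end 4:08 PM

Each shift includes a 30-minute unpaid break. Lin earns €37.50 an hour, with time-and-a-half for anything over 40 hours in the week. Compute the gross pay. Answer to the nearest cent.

Mon: 7:12 AM–6:35 PM = 11 h 23 min; less 30 min break → 10 h 53 min
Tue: 10:55 AM–6:35 PM = 7 h 40 min; less 30 min break → 7 h 10 min
Wed: 11:30 AM–6:31 PM = 7 h 1 min; less 30 min break → 6 h 31 min
Thu: 10:52 AM–6:50 PM = 7 h 58 min; less 30 min break → 7 h 28 min
Fri: 11:25 AM–10:17 PM = 10 h 52 min; less 30 min break → 10 h 22 min
Sat: 5:49 AM–4:08 PM = 10 h 19 min; less 30 min break → 9 h 49 min
Total worked: 52 h 13 min = 3133 min.
Regular 40 h 0 min = 2400 min at €37.50/h; overtime 12 h 13 min = 733 min at €56.25/h.
Pay = (2400 × €37.50 + 733 × €56.25) ÷ 60 = €2187.19.

€2187.19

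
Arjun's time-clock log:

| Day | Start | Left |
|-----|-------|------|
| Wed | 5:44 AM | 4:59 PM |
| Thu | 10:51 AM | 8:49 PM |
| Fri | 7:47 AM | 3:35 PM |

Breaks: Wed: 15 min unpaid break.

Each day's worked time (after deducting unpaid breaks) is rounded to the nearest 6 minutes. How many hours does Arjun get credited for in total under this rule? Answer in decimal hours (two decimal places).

28.80 hours

Wed: 5:44 AM–4:59 PM = 11 h 15 min − 15 min = 11 h 0 min → rounds to 11 h 0 min
Thu: 10:51 AM–8:49 PM = 9 h 58 min → rounds to 10 h 0 min
Fri: 7:47 AM–3:35 PM = 7 h 48 min → rounds to 7 h 48 min
Total credited: 28 h 48 min.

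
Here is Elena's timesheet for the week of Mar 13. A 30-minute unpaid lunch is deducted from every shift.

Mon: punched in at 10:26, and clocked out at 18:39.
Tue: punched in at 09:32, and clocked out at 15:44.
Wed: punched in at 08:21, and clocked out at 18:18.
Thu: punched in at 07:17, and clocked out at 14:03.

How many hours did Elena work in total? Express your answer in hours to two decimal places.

29.13 hours

Mon: 10:26–18:39 = 8 h 13 min; less 30 min break → 7 h 43 min
Tue: 09:32–15:44 = 6 h 12 min; less 30 min break → 5 h 42 min
Wed: 08:21–18:18 = 9 h 57 min; less 30 min break → 9 h 27 min
Thu: 07:17–14:03 = 6 h 46 min; less 30 min break → 6 h 16 min
Total: 7 h 43 min + 5 h 42 min + 9 h 27 min + 6 h 16 min = 29 h 8 min.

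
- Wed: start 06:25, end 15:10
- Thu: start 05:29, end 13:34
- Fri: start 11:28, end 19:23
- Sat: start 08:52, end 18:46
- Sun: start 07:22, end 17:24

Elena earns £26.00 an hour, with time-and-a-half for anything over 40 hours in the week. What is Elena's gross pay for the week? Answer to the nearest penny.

£1222.65

Wed: 06:25–15:10 = 8 h 45 min
Thu: 05:29–13:34 = 8 h 5 min
Fri: 11:28–19:23 = 7 h 55 min
Sat: 08:52–18:46 = 9 h 54 min
Sun: 07:22–17:24 = 10 h 2 min
Total worked: 44 h 41 min = 2681 min.
Regular 40 h 0 min = 2400 min at £26.00/h; overtime 4 h 41 min = 281 min at £39.00/h.
Pay = (2400 × £26.00 + 281 × £39.00) ÷ 60 = £1222.65.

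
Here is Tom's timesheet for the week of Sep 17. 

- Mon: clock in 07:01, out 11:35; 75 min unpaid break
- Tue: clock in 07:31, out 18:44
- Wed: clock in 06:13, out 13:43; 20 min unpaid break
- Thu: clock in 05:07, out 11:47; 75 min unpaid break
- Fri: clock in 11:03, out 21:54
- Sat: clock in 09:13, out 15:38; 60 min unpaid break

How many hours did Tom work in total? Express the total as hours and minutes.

43 h 23 min

Mon: 07:01–11:35 = 4 h 34 min; less 75 min break → 3 h 19 min
Tue: 07:31–18:44 = 11 h 13 min
Wed: 06:13–13:43 = 7 h 30 min; less 20 min break → 7 h 10 min
Thu: 05:07–11:47 = 6 h 40 min; less 75 min break → 5 h 25 min
Fri: 11:03–21:54 = 10 h 51 min
Sat: 09:13–15:38 = 6 h 25 min; less 60 min break → 5 h 25 min
Total: 3 h 19 min + 11 h 13 min + 7 h 10 min + 5 h 25 min + 10 h 51 min + 5 h 25 min = 43 h 23 min.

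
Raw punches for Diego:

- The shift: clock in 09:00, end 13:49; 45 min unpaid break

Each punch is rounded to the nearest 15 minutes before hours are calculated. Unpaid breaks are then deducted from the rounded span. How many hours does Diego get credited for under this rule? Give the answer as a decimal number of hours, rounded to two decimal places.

4.00 hours

The shift: in 09:00→09:00, out 13:49→13:45; 4 h 45 min − 45 min = 4 h 0 min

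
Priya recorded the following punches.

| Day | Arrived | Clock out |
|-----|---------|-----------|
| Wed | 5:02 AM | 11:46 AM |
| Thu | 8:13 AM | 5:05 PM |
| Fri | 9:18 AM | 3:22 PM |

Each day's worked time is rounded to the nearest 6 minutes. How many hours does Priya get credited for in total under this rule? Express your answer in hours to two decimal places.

21.70 hours

Wed: 5:02 AM–11:46 AM = 6 h 44 min → rounds to 6 h 42 min
Thu: 8:13 AM–5:05 PM = 8 h 52 min → rounds to 8 h 54 min
Fri: 9:18 AM–3:22 PM = 6 h 4 min → rounds to 6 h 6 min
Total credited: 21 h 42 min.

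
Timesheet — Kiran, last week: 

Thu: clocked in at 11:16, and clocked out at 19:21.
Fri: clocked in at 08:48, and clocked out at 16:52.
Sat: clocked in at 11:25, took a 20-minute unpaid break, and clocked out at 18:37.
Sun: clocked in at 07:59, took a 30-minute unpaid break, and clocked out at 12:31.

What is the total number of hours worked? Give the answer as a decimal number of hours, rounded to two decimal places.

27.05 hours

Thu: 11:16–19:21 = 8 h 5 min
Fri: 08:48–16:52 = 8 h 4 min
Sat: 11:25–18:37 = 7 h 12 min; less 20 min break → 6 h 52 min
Sun: 07:59–12:31 = 4 h 32 min; less 30 min break → 4 h 2 min
Total: 8 h 5 min + 8 h 4 min + 6 h 52 min + 4 h 2 min = 27 h 3 min.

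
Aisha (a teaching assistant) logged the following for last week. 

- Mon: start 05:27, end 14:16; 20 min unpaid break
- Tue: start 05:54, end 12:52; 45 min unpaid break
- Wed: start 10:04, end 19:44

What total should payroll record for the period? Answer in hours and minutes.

Mon: 05:27–14:16 = 8 h 49 min; less 20 min break → 8 h 29 min
Tue: 05:54–12:52 = 6 h 58 min; less 45 min break → 6 h 13 min
Wed: 10:04–19:44 = 9 h 40 min
Total: 8 h 29 min + 6 h 13 min + 9 h 40 min = 24 h 22 min.

24 h 22 min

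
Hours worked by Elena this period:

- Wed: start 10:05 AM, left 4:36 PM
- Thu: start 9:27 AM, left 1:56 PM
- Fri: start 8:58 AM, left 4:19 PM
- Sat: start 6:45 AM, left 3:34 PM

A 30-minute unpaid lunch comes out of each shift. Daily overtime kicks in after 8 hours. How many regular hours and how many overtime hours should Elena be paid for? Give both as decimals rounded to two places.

Wed: 10:05 AM–4:36 PM = 6 h 31 min; less 30 min break → 6 h 1 min
Thu: 9:27 AM–1:56 PM = 4 h 29 min; less 30 min break → 3 h 59 min
Fri: 8:58 AM–4:19 PM = 7 h 21 min; less 30 min break → 6 h 51 min
Sat: 6:45 AM–3:34 PM = 8 h 49 min; less 30 min break → 8 h 19 min
Wed reg 6 h 1 min / OT 0 h 0 min; Thu reg 3 h 59 min / OT 0 h 0 min; Fri reg 6 h 51 min / OT 0 h 0 min; Sat reg 8 h 0 min / OT 0 h 19 min.
Totals: regular 24 h 51 min, overtime 0 h 19 min.

Regular 24.85 hours, overtime 0.32 hours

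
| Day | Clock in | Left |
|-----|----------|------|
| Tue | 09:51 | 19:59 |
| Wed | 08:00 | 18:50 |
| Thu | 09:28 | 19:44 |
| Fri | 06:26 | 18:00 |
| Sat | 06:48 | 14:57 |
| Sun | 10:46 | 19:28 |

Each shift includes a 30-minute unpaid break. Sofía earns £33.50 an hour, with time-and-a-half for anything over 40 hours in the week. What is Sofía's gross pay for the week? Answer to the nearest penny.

£2176.66

Tue: 09:51–19:59 = 10 h 8 min; less 30 min break → 9 h 38 min
Wed: 08:00–18:50 = 10 h 50 min; less 30 min break → 10 h 20 min
Thu: 09:28–19:44 = 10 h 16 min; less 30 min break → 9 h 46 min
Fri: 06:26–18:00 = 11 h 34 min; less 30 min break → 11 h 4 min
Sat: 06:48–14:57 = 8 h 9 min; less 30 min break → 7 h 39 min
Sun: 10:46–19:28 = 8 h 42 min; less 30 min break → 8 h 12 min
Total worked: 56 h 39 min = 3399 min.
Regular 40 h 0 min = 2400 min at £33.50/h; overtime 16 h 39 min = 999 min at £50.25/h.
Pay = (2400 × £33.50 + 999 × £50.25) ÷ 60 = £2176.66.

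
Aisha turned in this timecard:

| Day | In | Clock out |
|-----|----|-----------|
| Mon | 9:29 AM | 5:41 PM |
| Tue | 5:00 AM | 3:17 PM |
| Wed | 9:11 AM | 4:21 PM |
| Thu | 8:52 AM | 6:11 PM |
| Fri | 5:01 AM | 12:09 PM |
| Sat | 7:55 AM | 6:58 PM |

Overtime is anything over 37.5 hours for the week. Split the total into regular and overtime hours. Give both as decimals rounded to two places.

Mon: 9:29 AM–5:41 PM = 8 h 12 min
Tue: 5:00 AM–3:17 PM = 10 h 17 min
Wed: 9:11 AM–4:21 PM = 7 h 10 min
Thu: 8:52 AM–6:11 PM = 9 h 19 min
Fri: 5:01 AM–12:09 PM = 7 h 8 min
Sat: 7:55 AM–6:58 PM = 11 h 3 min
Total worked: 53 h 9 min = 53.15 h.
Threshold 37.5 h → overtime 15 h 39 min, regular 37 h 30 min.

Regular 37.50 hours, overtime 15.65 hours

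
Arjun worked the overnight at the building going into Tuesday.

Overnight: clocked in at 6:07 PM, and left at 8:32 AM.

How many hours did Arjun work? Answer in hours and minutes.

14 h 25 min

Overnight: 6:07 PM → midnight = 5 h 53 min; midnight → 8:32 AM = 8 h 32 min; span 14 h 25 min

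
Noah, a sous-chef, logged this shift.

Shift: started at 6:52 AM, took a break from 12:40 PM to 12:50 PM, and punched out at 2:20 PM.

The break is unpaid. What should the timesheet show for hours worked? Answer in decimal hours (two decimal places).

Shift: 6:52 AM–2:20 PM = 7 h 28 min; less 10 min break → 7 h 18 min

7.30 hours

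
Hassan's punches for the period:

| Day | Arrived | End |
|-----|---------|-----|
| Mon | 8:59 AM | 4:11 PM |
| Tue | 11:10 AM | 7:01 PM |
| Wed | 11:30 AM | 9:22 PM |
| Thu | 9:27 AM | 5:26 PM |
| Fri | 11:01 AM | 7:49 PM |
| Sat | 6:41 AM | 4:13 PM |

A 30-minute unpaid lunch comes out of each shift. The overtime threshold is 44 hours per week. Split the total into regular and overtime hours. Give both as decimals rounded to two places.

Regular 44.00 hours, overtime 4.23 hours

Mon: 8:59 AM–4:11 PM = 7 h 12 min; less 30 min break → 6 h 42 min
Tue: 11:10 AM–7:01 PM = 7 h 51 min; less 30 min break → 7 h 21 min
Wed: 11:30 AM–9:22 PM = 9 h 52 min; less 30 min break → 9 h 22 min
Thu: 9:27 AM–5:26 PM = 7 h 59 min; less 30 min break → 7 h 29 min
Fri: 11:01 AM–7:49 PM = 8 h 48 min; less 30 min break → 8 h 18 min
Sat: 6:41 AM–4:13 PM = 9 h 32 min; less 30 min break → 9 h 2 min
Total worked: 48 h 14 min = 48.23 h.
Threshold 44 h → overtime 4 h 14 min, regular 44 h 0 min.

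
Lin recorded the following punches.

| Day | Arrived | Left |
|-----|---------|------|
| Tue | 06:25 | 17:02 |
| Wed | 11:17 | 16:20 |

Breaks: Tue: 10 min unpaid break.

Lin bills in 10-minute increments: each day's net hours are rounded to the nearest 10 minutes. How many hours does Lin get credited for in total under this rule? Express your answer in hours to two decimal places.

Tue: 06:25–17:02 = 10 h 37 min − 10 min = 10 h 27 min → rounds to 10 h 30 min
Wed: 11:17–16:20 = 5 h 3 min → rounds to 5 h 0 min
Total credited: 15 h 30 min.

15.50 hours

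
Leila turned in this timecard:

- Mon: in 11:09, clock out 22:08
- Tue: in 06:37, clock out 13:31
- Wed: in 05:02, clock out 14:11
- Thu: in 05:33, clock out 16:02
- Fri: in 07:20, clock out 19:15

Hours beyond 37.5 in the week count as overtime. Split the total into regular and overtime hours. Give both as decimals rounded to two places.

Mon: 11:09–22:08 = 10 h 59 min
Tue: 06:37–13:31 = 6 h 54 min
Wed: 05:02–14:11 = 9 h 9 min
Thu: 05:33–16:02 = 10 h 29 min
Fri: 07:20–19:15 = 11 h 55 min
Total worked: 49 h 26 min = 49.43 h.
Threshold 37.5 h → overtime 11 h 56 min, regular 37 h 30 min.

Regular 37.50 hours, overtime 11.93 hours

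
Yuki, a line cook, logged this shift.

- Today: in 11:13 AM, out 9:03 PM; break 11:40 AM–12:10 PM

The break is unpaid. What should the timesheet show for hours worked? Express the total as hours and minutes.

Today: 11:13 AM–9:03 PM = 9 h 50 min; less 30 min break → 9 h 20 min

9 h 20 min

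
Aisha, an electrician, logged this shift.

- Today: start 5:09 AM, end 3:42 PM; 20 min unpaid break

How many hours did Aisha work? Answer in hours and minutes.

Today: 5:09 AM–3:42 PM = 10 h 33 min; less 20 min break → 10 h 13 min

10 h 13 min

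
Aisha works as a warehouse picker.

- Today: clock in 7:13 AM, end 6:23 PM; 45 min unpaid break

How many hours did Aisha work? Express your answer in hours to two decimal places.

10.42 hours

Today: 7:13 AM–6:23 PM = 11 h 10 min; less 45 min break → 10 h 25 min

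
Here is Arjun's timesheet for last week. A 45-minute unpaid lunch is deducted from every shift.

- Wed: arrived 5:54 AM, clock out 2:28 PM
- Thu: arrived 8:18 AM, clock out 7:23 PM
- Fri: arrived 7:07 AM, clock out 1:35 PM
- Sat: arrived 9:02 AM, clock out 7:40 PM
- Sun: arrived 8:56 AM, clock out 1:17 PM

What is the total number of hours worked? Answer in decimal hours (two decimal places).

37.35 hours

Wed: 5:54 AM–2:28 PM = 8 h 34 min; less 45 min break → 7 h 49 min
Thu: 8:18 AM–7:23 PM = 11 h 5 min; less 45 min break → 10 h 20 min
Fri: 7:07 AM–1:35 PM = 6 h 28 min; less 45 min break → 5 h 43 min
Sat: 9:02 AM–7:40 PM = 10 h 38 min; less 45 min break → 9 h 53 min
Sun: 8:56 AM–1:17 PM = 4 h 21 min; less 45 min break → 3 h 36 min
Total: 7 h 49 min + 10 h 20 min + 5 h 43 min + 9 h 53 min + 3 h 36 min = 37 h 21 min.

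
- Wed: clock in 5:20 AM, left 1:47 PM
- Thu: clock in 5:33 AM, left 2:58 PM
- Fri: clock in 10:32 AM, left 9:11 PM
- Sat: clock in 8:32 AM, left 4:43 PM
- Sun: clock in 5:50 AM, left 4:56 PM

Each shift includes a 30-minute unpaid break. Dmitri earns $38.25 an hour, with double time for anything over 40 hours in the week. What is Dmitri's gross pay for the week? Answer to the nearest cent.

$1935.45

Wed: 5:20 AM–1:47 PM = 8 h 27 min; less 30 min break → 7 h 57 min
Thu: 5:33 AM–2:58 PM = 9 h 25 min; less 30 min break → 8 h 55 min
Fri: 10:32 AM–9:11 PM = 10 h 39 min; less 30 min break → 10 h 9 min
Sat: 8:32 AM–4:43 PM = 8 h 11 min; less 30 min break → 7 h 41 min
Sun: 5:50 AM–4:56 PM = 11 h 6 min; less 30 min break → 10 h 36 min
Total worked: 45 h 18 min = 2718 min.
Regular 40 h 0 min = 2400 min at $38.25/h; overtime 5 h 18 min = 318 min at $76.50/h.
Pay = (2400 × $38.25 + 318 × $76.50) ÷ 60 = $1935.45.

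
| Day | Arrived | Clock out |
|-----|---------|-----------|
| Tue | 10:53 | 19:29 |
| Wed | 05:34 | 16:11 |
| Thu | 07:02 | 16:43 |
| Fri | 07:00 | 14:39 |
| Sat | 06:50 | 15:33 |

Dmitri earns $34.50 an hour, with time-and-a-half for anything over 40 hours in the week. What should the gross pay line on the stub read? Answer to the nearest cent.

Tue: 10:53–19:29 = 8 h 36 min
Wed: 05:34–16:11 = 10 h 37 min
Thu: 07:02–16:43 = 9 h 41 min
Fri: 07:00–14:39 = 7 h 39 min
Sat: 06:50–15:33 = 8 h 43 min
Total worked: 45 h 16 min = 2716 min.
Regular 40 h 0 min = 2400 min at $34.50/h; overtime 5 h 16 min = 316 min at $51.75/h.
Pay = (2400 × $34.50 + 316 × $51.75) ÷ 60 = $1652.55.

$1652.55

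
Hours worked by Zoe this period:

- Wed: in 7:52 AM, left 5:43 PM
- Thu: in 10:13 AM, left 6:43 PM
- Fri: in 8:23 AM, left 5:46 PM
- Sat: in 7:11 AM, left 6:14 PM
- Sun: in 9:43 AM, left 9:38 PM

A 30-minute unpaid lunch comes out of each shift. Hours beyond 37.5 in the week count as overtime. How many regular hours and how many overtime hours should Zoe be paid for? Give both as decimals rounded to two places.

Regular 37.50 hours, overtime 10.70 hours

Wed: 7:52 AM–5:43 PM = 9 h 51 min; less 30 min break → 9 h 21 min
Thu: 10:13 AM–6:43 PM = 8 h 30 min; less 30 min break → 8 h 0 min
Fri: 8:23 AM–5:46 PM = 9 h 23 min; less 30 min break → 8 h 53 min
Sat: 7:11 AM–6:14 PM = 11 h 3 min; less 30 min break → 10 h 33 min
Sun: 9:43 AM–9:38 PM = 11 h 55 min; less 30 min break → 11 h 25 min
Total worked: 48 h 12 min = 48.20 h.
Threshold 37.5 h → overtime 10 h 42 min, regular 37 h 30 min.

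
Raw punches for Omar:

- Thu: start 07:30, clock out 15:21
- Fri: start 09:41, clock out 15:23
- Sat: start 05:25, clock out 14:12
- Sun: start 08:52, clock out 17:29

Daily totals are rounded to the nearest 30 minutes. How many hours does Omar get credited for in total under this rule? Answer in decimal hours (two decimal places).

Thu: 07:30–15:21 = 7 h 51 min → rounds to 8 h 0 min
Fri: 09:41–15:23 = 5 h 42 min → rounds to 5 h 30 min
Sat: 05:25–14:12 = 8 h 47 min → rounds to 9 h 0 min
Sun: 08:52–17:29 = 8 h 37 min → rounds to 8 h 30 min
Total credited: 31 h 0 min.

31.00 hours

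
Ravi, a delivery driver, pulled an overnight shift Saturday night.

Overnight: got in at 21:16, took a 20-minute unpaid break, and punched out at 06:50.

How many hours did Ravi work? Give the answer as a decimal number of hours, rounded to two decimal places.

9.23 hours

Overnight: 21:16 → midnight = 2 h 44 min; midnight → 06:50 = 6 h 50 min; span 9 h 34 min; less 20 min break → 9 h 14 min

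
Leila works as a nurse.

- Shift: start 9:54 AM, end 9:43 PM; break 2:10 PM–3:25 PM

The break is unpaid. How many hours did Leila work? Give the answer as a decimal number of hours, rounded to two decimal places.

10.57 hours

Shift: 9:54 AM–9:43 PM = 11 h 49 min; less 75 min break → 10 h 34 min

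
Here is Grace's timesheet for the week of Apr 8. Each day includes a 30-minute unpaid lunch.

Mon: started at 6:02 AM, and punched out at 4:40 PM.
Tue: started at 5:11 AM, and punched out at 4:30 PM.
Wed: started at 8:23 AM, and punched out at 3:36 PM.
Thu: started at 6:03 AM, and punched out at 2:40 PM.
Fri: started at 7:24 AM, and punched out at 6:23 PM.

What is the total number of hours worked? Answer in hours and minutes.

46 h 16 min

Mon: 6:02 AM–4:40 PM = 10 h 38 min; less 30 min break → 10 h 8 min
Tue: 5:11 AM–4:30 PM = 11 h 19 min; less 30 min break → 10 h 49 min
Wed: 8:23 AM–3:36 PM = 7 h 13 min; less 30 min break → 6 h 43 min
Thu: 6:03 AM–2:40 PM = 8 h 37 min; less 30 min break → 8 h 7 min
Fri: 7:24 AM–6:23 PM = 10 h 59 min; less 30 min break → 10 h 29 min
Total: 10 h 8 min + 10 h 49 min + 6 h 43 min + 8 h 7 min + 10 h 29 min = 46 h 16 min.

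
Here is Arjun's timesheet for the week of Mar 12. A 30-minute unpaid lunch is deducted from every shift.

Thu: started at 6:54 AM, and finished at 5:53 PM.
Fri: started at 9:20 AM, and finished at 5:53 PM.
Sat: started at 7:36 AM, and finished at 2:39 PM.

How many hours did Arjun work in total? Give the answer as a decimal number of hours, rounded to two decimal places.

25.08 hours

Thu: 6:54 AM–5:53 PM = 10 h 59 min; less 30 min break → 10 h 29 min
Fri: 9:20 AM–5:53 PM = 8 h 33 min; less 30 min break → 8 h 3 min
Sat: 7:36 AM–2:39 PM = 7 h 3 min; less 30 min break → 6 h 33 min
Total: 10 h 29 min + 8 h 3 min + 6 h 33 min = 25 h 5 min.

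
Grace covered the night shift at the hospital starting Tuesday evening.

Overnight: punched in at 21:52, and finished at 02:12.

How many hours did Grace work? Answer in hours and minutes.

Overnight: 21:52 → midnight = 2 h 8 min; midnight → 02:12 = 2 h 12 min; span 4 h 20 min

4 h 20 min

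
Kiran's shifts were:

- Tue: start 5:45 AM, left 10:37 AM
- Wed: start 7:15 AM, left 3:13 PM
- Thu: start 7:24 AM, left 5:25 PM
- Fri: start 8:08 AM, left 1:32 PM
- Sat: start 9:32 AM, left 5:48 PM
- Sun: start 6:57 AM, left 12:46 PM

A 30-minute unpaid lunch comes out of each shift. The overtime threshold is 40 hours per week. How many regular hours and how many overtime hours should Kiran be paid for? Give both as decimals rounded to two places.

Tue: 5:45 AM–10:37 AM = 4 h 52 min; less 30 min break → 4 h 22 min
Wed: 7:15 AM–3:13 PM = 7 h 58 min; less 30 min break → 7 h 28 min
Thu: 7:24 AM–5:25 PM = 10 h 1 min; less 30 min break → 9 h 31 min
Fri: 8:08 AM–1:32 PM = 5 h 24 min; less 30 min break → 4 h 54 min
Sat: 9:32 AM–5:48 PM = 8 h 16 min; less 30 min break → 7 h 46 min
Sun: 6:57 AM–12:46 PM = 5 h 49 min; less 30 min break → 5 h 19 min
Total worked: 39 h 20 min = 39.33 h.
Threshold 40 h → overtime 0 h 0 min, regular 39 h 20 min.

Regular 39.33 hours, overtime 0.00 hours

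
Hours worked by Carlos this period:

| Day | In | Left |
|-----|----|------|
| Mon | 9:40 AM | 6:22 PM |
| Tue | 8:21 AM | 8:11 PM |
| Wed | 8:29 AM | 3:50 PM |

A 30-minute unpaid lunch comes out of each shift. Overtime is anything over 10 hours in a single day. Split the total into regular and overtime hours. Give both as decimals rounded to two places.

Mon: 9:40 AM–6:22 PM = 8 h 42 min; less 30 min break → 8 h 12 min
Tue: 8:21 AM–8:11 PM = 11 h 50 min; less 30 min break → 11 h 20 min
Wed: 8:29 AM–3:50 PM = 7 h 21 min; less 30 min break → 6 h 51 min
Mon reg 8 h 12 min / OT 0 h 0 min; Tue reg 10 h 0 min / OT 1 h 20 min; Wed reg 6 h 51 min / OT 0 h 0 min.
Totals: regular 25 h 3 min, overtime 1 h 20 min.

Regular 25.05 hours, overtime 1.33 hours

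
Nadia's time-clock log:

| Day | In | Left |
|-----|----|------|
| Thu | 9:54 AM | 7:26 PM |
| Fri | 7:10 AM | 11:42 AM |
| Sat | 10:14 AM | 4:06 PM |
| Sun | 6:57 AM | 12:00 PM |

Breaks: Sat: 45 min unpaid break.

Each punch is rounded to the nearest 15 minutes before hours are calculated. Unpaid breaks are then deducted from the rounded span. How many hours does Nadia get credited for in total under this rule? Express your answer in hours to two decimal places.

24.00 hours

Thu: in 9:54 AM→10:00 AM, out 7:26 PM→7:30 PM; 9 h 30 min
Fri: in 7:10 AM→7:15 AM, out 11:42 AM→11:45 AM; 4 h 30 min
Sat: in 10:14 AM→10:15 AM, out 4:06 PM→4:00 PM; 5 h 45 min − 45 min = 5 h 0 min
Sun: in 6:57 AM→7:00 AM, out 12:00 PM→12:00 PM; 5 h 0 min
Total credited: 24 h 0 min.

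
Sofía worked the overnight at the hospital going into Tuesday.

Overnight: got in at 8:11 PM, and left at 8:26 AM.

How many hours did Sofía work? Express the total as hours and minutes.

Overnight: 8:11 PM → midnight = 3 h 49 min; midnight → 8:26 AM = 8 h 26 min; span 12 h 15 min

12 h 15 min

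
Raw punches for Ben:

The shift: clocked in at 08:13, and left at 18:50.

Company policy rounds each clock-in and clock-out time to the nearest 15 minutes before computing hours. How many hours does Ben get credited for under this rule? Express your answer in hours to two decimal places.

The shift: in 08:13→08:15, out 18:50→18:45; 10 h 30 min

10.50 hours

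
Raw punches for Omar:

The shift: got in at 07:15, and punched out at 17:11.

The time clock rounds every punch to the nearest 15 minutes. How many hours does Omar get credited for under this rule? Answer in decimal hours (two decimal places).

10.00 hours

The shift: in 07:15→07:15, out 17:11→17:15; 10 h 0 min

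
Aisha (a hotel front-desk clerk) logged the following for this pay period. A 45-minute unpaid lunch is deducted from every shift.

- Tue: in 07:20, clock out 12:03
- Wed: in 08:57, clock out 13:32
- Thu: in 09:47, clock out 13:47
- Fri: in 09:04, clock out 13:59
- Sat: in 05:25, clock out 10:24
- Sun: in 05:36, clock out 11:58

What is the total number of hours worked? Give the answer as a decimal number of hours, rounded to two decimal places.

25.07 hours

Tue: 07:20–12:03 = 4 h 43 min; less 45 min break → 3 h 58 min
Wed: 08:57–13:32 = 4 h 35 min; less 45 min break → 3 h 50 min
Thu: 09:47–13:47 = 4 h 0 min; less 45 min break → 3 h 15 min
Fri: 09:04–13:59 = 4 h 55 min; less 45 min break → 4 h 10 min
Sat: 05:25–10:24 = 4 h 59 min; less 45 min break → 4 h 14 min
Sun: 05:36–11:58 = 6 h 22 min; less 45 min break → 5 h 37 min
Total: 3 h 58 min + 3 h 50 min + 3 h 15 min + 4 h 10 min + 4 h 14 min + 5 h 37 min = 25 h 4 min.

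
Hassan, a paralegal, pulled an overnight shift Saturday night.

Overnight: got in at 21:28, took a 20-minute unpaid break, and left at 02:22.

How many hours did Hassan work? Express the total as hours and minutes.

Overnight: 21:28 → midnight = 2 h 32 min; midnight → 02:22 = 2 h 22 min; span 4 h 54 min; less 20 min break → 4 h 34 min

4 h 34 min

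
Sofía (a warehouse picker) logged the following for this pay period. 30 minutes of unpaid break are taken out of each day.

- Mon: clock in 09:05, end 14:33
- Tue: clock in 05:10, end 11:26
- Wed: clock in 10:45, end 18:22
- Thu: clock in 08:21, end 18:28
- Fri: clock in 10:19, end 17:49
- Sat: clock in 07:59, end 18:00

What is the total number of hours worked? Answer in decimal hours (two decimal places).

Mon: 09:05–14:33 = 5 h 28 min; less 30 min break → 4 h 58 min
Tue: 05:10–11:26 = 6 h 16 min; less 30 min break → 5 h 46 min
Wed: 10:45–18:22 = 7 h 37 min; less 30 min break → 7 h 7 min
Thu: 08:21–18:28 = 10 h 7 min; less 30 min break → 9 h 37 min
Fri: 10:19–17:49 = 7 h 30 min; less 30 min break → 7 h 0 min
Sat: 07:59–18:00 = 10 h 1 min; less 30 min break → 9 h 31 min
Total: 4 h 58 min + 5 h 46 min + 7 h 7 min + 9 h 37 min + 7 h 0 min + 9 h 31 min = 43 h 59 min.

43.98 hours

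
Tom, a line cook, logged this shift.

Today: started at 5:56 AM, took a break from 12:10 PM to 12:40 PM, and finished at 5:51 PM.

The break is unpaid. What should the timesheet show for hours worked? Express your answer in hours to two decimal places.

Today: 5:56 AM–5:51 PM = 11 h 55 min; less 30 min break → 11 h 25 min

11.42 hours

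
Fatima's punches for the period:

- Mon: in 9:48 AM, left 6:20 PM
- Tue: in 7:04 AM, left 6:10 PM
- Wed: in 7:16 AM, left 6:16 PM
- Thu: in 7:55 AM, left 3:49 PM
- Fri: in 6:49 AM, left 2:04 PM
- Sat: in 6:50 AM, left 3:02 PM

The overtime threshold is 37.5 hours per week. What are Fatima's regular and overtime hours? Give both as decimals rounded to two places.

Regular 37.50 hours, overtime 16.48 hours

Mon: 9:48 AM–6:20 PM = 8 h 32 min
Tue: 7:04 AM–6:10 PM = 11 h 6 min
Wed: 7:16 AM–6:16 PM = 11 h 0 min
Thu: 7:55 AM–3:49 PM = 7 h 54 min
Fri: 6:49 AM–2:04 PM = 7 h 15 min
Sat: 6:50 AM–3:02 PM = 8 h 12 min
Total worked: 53 h 59 min = 53.98 h.
Threshold 37.5 h → overtime 16 h 29 min, regular 37 h 30 min.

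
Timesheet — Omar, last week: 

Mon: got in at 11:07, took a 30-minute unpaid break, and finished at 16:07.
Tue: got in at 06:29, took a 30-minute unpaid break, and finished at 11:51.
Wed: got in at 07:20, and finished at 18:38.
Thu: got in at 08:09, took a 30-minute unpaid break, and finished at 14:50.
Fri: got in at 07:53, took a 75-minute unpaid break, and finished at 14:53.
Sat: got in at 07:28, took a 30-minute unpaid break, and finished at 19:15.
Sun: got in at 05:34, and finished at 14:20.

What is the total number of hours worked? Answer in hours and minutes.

52 h 39 min

Mon: 11:07–16:07 = 5 h 0 min; less 30 min break → 4 h 30 min
Tue: 06:29–11:51 = 5 h 22 min; less 30 min break → 4 h 52 min
Wed: 07:20–18:38 = 11 h 18 min
Thu: 08:09–14:50 = 6 h 41 min; less 30 min break → 6 h 11 min
Fri: 07:53–14:53 = 7 h 0 min; less 75 min break → 5 h 45 min
Sat: 07:28–19:15 = 11 h 47 min; less 30 min break → 11 h 17 min
Sun: 05:34–14:20 = 8 h 46 min
Total: 4 h 30 min + 4 h 52 min + 11 h 18 min + 6 h 11 min + 5 h 45 min + 11 h 17 min + 8 h 46 min = 52 h 39 min.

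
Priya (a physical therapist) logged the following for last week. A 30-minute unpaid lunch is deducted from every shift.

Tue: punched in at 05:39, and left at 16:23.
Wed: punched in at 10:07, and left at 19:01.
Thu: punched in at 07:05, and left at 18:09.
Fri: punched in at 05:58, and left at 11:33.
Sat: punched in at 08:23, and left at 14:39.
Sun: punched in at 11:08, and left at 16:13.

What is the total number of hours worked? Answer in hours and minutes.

Tue: 05:39–16:23 = 10 h 44 min; less 30 min break → 10 h 14 min
Wed: 10:07–19:01 = 8 h 54 min; less 30 min break → 8 h 24 min
Thu: 07:05–18:09 = 11 h 4 min; less 30 min break → 10 h 34 min
Fri: 05:58–11:33 = 5 h 35 min; less 30 min break → 5 h 5 min
Sat: 08:23–14:39 = 6 h 16 min; less 30 min break → 5 h 46 min
Sun: 11:08–16:13 = 5 h 5 min; less 30 min break → 4 h 35 min
Total: 10 h 14 min + 8 h 24 min + 10 h 34 min + 5 h 5 min + 5 h 46 min + 4 h 35 min = 44 h 38 min.

44 h 38 min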